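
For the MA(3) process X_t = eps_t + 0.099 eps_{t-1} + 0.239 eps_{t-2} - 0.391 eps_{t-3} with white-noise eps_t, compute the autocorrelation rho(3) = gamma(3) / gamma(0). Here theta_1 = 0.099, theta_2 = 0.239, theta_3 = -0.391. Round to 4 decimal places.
\rho(3) = -0.3205

For an MA(q) process with theta_0 = 1, the autocovariance is
  gamma(k) = sigma^2 * sum_{i=0..q-k} theta_i * theta_{i+k},
and rho(k) = gamma(k) / gamma(0). Sigma^2 cancels.
  numerator   = (1)*(-0.391) = -0.391.
  denominator = (1)^2 + (0.099)^2 + (0.239)^2 + (-0.391)^2 = 1.219803.
  rho(3) = -0.391 / 1.219803 = -0.3205.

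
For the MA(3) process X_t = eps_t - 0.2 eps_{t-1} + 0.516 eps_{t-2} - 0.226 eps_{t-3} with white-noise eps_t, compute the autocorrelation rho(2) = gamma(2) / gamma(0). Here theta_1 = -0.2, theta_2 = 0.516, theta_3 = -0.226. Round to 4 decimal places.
\rho(2) = 0.4135

For an MA(q) process with theta_0 = 1, the autocovariance is
  gamma(k) = sigma^2 * sum_{i=0..q-k} theta_i * theta_{i+k},
and rho(k) = gamma(k) / gamma(0). Sigma^2 cancels.
  numerator   = (1)*(0.516) + (-0.2)*(-0.226) = 0.5612.
  denominator = (1)^2 + (-0.2)^2 + (0.516)^2 + (-0.226)^2 = 1.357332.
  rho(2) = 0.5612 / 1.357332 = 0.4135.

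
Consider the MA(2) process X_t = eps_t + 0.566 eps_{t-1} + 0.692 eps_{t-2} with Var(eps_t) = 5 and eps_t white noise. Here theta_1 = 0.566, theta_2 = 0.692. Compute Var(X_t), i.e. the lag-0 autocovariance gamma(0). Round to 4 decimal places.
\gamma(0) = 8.9961

For an MA(q) process X_t = eps_t + sum_i theta_i eps_{t-i} with
Var(eps_t) = sigma^2, the variance is
  gamma(0) = sigma^2 * (1 + sum_i theta_i^2).
  sum_i theta_i^2 = (0.566)^2 + (0.692)^2 = 0.320356 + 0.478864 = 0.79922.
  gamma(0) = 5 * (1 + 0.79922) = 5 * 1.79922 = 8.9961.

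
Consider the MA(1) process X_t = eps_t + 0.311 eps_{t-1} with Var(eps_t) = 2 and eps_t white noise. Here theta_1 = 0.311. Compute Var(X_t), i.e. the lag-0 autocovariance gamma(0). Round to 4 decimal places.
\gamma(0) = 2.1934

For an MA(q) process X_t = eps_t + sum_i theta_i eps_{t-i} with
Var(eps_t) = sigma^2, the variance is
  gamma(0) = sigma^2 * (1 + sum_i theta_i^2).
  sum_i theta_i^2 = (0.311)^2 = 0.096721.
  gamma(0) = 2 * (1 + 0.096721) = 2 * 1.096721 = 2.193442, which rounds to 2.1934.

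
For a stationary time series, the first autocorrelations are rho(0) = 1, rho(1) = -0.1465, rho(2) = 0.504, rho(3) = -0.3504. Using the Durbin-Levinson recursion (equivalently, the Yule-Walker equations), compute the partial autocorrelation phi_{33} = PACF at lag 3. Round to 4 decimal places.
\phi_{33} = -0.3251

The PACF at lag k is phi_{kk}, the last component of the solution
to the Yule-Walker system G_k phi = r_k where
  (G_k)_{ij} = rho(|i - j|), (r_k)_i = rho(i), i,j = 1..k.
Equivalently, Durbin-Levinson gives phi_{kk} iteratively:
  phi_{11} = rho(1)
  phi_{kk} = [rho(k) - sum_{j=1..k-1} phi_{k-1,j} rho(k-j)]
            / [1 - sum_{j=1..k-1} phi_{k-1,j} rho(j)],
  phi_{k,j} = phi_{k-1,j} - phi_{kk} phi_{k-1,k-j},  j = 1..k-1.
Step k = 1:
  phi_11 = rho(1) = -0.1465.
Step k = 2:
  phi_22 = [rho(2) - phi_11 rho(1)] / [1 - phi_11 rho(1)] = [0.504 - (-0.1465)(-0.1465)] / [1 - (-0.1465)(-0.1465)]
         = 0.48253775 / 0.97853775 = 0.493121.
  Update: phi_21 = phi_11 - phi_22 phi_11 = -0.1465 - (0.493121)(-0.1465) = -0.074258.
Step k = 3:
  phi_33 = [rho(3) - phi_21 rho(2) - phi_22 rho(1)] / [1 - phi_21 rho(1) - phi_22 rho(2)]
    numerator   = -0.3504 - (-0.074258)(0.504) - (0.493121)(-0.1465) = -0.24073184
    denominator = 1 - (-0.074258)(-0.1465) - (0.493121)(0.504) = 0.74058814
  phi_33 = -0.24073184 / 0.74058814 = -0.3251.
Therefore phi_{33} = -0.3251.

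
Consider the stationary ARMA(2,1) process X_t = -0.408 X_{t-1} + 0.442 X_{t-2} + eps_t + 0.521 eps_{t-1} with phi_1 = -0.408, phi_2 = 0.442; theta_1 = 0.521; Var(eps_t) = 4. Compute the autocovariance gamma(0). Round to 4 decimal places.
\gamma(0) = 5.4431

Multiply the model equation by X_{t-k} and take expectations. With theta_0 = psi_0 = 1 and psi_j the MA(infinity) weights, this gives
  gamma(k) - sum_i phi_i gamma(k-i) = c_k,
  c_k = sigma^2 * sum_{j=k..q} theta_j psi_{j-k}   (c_k = 0 for k > q),
using gamma(-m) = gamma(m).
psi-weights needed (psi_j = theta_j + sum_i phi_i psi_{j-i}):
  psi_1 = theta_1 + phi_1 = 0.521 + (-0.408) = 0.113
Right-hand sides:
  c_0 = sigma^2 (1 + theta_1 psi_1) = 4 * (1 + (0.521)(0.113)) = 4 * 1.058873 = 4.235492
  c_1 = sigma^2 theta_1 = 4 * (0.521) = 2.084
  c_2 = 0
Equations for k = 0, 1, 2 (AR order 2, c_2 = 0):
  (E0) gamma(0) = phi_1 gamma(1) + phi_2 gamma(2) + c_0
  (E1) gamma(1) = phi_1 gamma(0) + phi_2 gamma(1) + c_1
  (E2) gamma(2) = phi_1 gamma(1) + phi_2 gamma(0)
From (E1): gamma(1) = A gamma(0) + B with
  A = phi_1 / (1 - phi_2) = -0.408 / 0.558 = -0.731183,   B = c_1 / (1 - phi_2) = 2.084 / 0.558 = 3.734767.
Insert (E2) into (E0): gamma(0) (1 - phi_2^2) = phi_1 (1 + phi_2) gamma(1) + c_0.
  phi_1 (1 + phi_2) = (-0.408)(1.442) = -0.588336,   1 - phi_2^2 = 0.804636.
Replace gamma(1) by A gamma(0) + B and collect gamma(0):
  gamma(0) [0.804636 - (-0.588336)(-0.731183)] = (-0.588336)(3.734767) + 4.235492
  gamma(0) * 0.374455 = 2.038194
  gamma(0) = 2.038194 / 0.374455 = 5.443097.
Therefore gamma(0) = 5.4431 (to 4 decimal places).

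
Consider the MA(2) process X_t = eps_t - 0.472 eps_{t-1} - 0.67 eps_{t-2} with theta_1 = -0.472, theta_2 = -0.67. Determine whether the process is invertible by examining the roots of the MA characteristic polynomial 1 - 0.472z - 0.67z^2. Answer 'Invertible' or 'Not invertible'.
\text{Not invertible}

The MA(q) characteristic polynomial is P(z) = 1 - 0.472z - 0.67z^2.
Invertibility requires all roots to lie outside the unit circle, i.e. |z| > 1 for every root.
Set 1 + (-0.472) z + (-0.67) z^2 = 0, i.e. a z^2 + b z + c = 0 with a = -0.67, b = -0.472, c = 1.
Discriminant D = b^2 - 4ac = (-0.472)^2 - 4*(-0.67)*1 = 0.222784 - (-2.68) = 2.902784.
D >= 0, so the roots are real: z = (-b +/- sqrt(D)) / (2a) = (0.472 +/- 1.703756) / (-1.34).
  z_1 = (0.472 + 1.703756) / (-1.34) = -1.6237,   |z_1| = 1.6237.
  z_2 = (0.472 - 1.703756) / (-1.34) = 0.9192,   |z_2| = 0.9192.
Moduli of all roots: 1.6237, 0.9192.
All moduli strictly greater than 1? No.
Verdict: Not invertible.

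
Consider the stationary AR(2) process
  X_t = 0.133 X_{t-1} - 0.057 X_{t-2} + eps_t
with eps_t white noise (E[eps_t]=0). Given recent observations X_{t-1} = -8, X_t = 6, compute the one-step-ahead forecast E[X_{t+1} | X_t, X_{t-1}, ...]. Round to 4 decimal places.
E[X_{t+1} \mid \mathcal F_t] = 1.2540

For an AR(p) model X_t = c + sum_i phi_i X_{t-i} + eps_t, the
one-step-ahead conditional mean is
  E[X_{t+1} | X_t, ...] = c + sum_i phi_i X_{t+1-i}.
Substitute known values:
  E[X_{t+1} | ...] = (0.133) * (6) + (-0.057) * (-8)
                   = 1.2540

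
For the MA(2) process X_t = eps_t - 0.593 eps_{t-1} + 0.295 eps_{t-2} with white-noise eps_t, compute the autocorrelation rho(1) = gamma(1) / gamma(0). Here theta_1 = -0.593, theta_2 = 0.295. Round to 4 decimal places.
\rho(1) = -0.5338

For an MA(q) process with theta_0 = 1, the autocovariance is
  gamma(k) = sigma^2 * sum_{i=0..q-k} theta_i * theta_{i+k},
and rho(k) = gamma(k) / gamma(0). Sigma^2 cancels.
  numerator   = (1)*(-0.593) + (-0.593)*(0.295) = -0.767935.
  denominator = (1)^2 + (-0.593)^2 + (0.295)^2 = 1.438674.
  rho(1) = -0.767935 / 1.438674 = -0.5338.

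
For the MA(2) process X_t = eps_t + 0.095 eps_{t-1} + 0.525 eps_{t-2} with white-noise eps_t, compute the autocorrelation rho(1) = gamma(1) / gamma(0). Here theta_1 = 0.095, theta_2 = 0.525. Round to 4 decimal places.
\rho(1) = 0.1128

For an MA(q) process with theta_0 = 1, the autocovariance is
  gamma(k) = sigma^2 * sum_{i=0..q-k} theta_i * theta_{i+k},
and rho(k) = gamma(k) / gamma(0). Sigma^2 cancels.
  numerator   = (1)*(0.095) + (0.095)*(0.525) = 0.144875.
  denominator = (1)^2 + (0.095)^2 + (0.525)^2 = 1.28465.
  rho(1) = 0.144875 / 1.28465 = 0.1128.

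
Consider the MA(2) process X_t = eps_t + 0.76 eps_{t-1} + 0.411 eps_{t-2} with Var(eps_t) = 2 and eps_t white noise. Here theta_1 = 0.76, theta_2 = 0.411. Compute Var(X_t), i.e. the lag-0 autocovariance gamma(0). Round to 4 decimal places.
\gamma(0) = 3.4930

For an MA(q) process X_t = eps_t + sum_i theta_i eps_{t-i} with
Var(eps_t) = sigma^2, the variance is
  gamma(0) = sigma^2 * (1 + sum_i theta_i^2).
  sum_i theta_i^2 = (0.76)^2 + (0.411)^2 = 0.5776 + 0.168921 = 0.746521.
  gamma(0) = 2 * (1 + 0.746521) = 2 * 1.746521 = 3.493042, which rounds to 3.4930.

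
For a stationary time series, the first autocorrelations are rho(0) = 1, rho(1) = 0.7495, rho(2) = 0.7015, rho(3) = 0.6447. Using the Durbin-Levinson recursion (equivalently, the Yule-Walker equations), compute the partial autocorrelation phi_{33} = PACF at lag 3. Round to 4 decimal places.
\phi_{33} = 0.1209

The PACF at lag k is phi_{kk}, the last component of the solution
to the Yule-Walker system G_k phi = r_k where
  (G_k)_{ij} = rho(|i - j|), (r_k)_i = rho(i), i,j = 1..k.
Equivalently, Durbin-Levinson gives phi_{kk} iteratively:
  phi_{11} = rho(1)
  phi_{kk} = [rho(k) - sum_{j=1..k-1} phi_{k-1,j} rho(k-j)]
            / [1 - sum_{j=1..k-1} phi_{k-1,j} rho(j)],
  phi_{k,j} = phi_{k-1,j} - phi_{kk} phi_{k-1,k-j},  j = 1..k-1.
Step k = 1:
  phi_11 = rho(1) = 0.7495.
Step k = 2:
  phi_22 = [rho(2) - phi_11 rho(1)] / [1 - phi_11 rho(1)] = [0.7015 - (0.7495)(0.7495)] / [1 - (0.7495)(0.7495)]
         = 0.13974975 / 0.43824975 = 0.318882.
  Update: phi_21 = phi_11 - phi_22 phi_11 = 0.7495 - (0.318882)(0.7495) = 0.510498.
Step k = 3:
  phi_33 = [rho(3) - phi_21 rho(2) - phi_22 rho(1)] / [1 - phi_21 rho(1) - phi_22 rho(2)]
    numerator   = 0.6447 - (0.510498)(0.7015) - (0.318882)(0.7495) = 0.04758374
    denominator = 1 - (0.510498)(0.7495) - (0.318882)(0.7015) = 0.39368614
  phi_33 = 0.04758374 / 0.39368614 = 0.1209.
Therefore phi_{33} = 0.1209.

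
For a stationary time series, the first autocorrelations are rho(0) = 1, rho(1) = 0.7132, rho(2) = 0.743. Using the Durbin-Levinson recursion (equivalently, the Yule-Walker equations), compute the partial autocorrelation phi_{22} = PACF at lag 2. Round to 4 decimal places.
\phi_{22} = 0.4769

The PACF at lag k is phi_{kk}, the last component of the solution
to the Yule-Walker system G_k phi = r_k where
  (G_k)_{ij} = rho(|i - j|), (r_k)_i = rho(i), i,j = 1..k.
Equivalently, Durbin-Levinson gives phi_{kk} iteratively:
  phi_{11} = rho(1)
  phi_{kk} = [rho(k) - sum_{j=1..k-1} phi_{k-1,j} rho(k-j)]
            / [1 - sum_{j=1..k-1} phi_{k-1,j} rho(j)],
  phi_{k,j} = phi_{k-1,j} - phi_{kk} phi_{k-1,k-j},  j = 1..k-1.
Step k = 1:
  phi_11 = rho(1) = 0.7132.
Step k = 2:
  phi_22 = [rho(2) - phi_11 rho(1)] / [1 - phi_11 rho(1)] = [0.743 - (0.7132)(0.7132)] / [1 - (0.7132)(0.7132)]
         = 0.23434576 / 0.49134576 = 0.4769.
Therefore phi_{22} = 0.4769.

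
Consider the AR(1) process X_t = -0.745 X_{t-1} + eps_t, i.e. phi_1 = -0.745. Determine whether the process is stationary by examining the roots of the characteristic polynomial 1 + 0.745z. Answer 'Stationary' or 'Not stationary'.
\text{Stationary}

The AR(p) characteristic polynomial is P(z) = 1 + 0.745z.
Stationarity requires all roots to lie outside the unit circle, i.e. |z| > 1 for every root.
This is linear in z: 1 + (0.745) z = 0  =>  z = -1/(0.745) = -1.342282,  |z| = 1.342282.
Moduli of all roots: 1.3423.
All moduli strictly greater than 1? Yes.
Verdict: Stationary.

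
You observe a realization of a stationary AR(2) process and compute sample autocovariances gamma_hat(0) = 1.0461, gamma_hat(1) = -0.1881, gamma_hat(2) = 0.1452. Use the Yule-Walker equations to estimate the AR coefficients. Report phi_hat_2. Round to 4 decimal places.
\hat\phi_{2} = 0.1100

The Yule-Walker equations for an AR(p) process read, in matrix form,
  Gamma_p phi = r_p,   with   (Gamma_p)_{ij} = gamma(|i - j|),
                       (r_p)_i = gamma(i),   i,j = 1..p.
Substitute the sample gammas (Toeplitz matrix and right-hand side of size 2):
  Gamma_p = [[1.0461, -0.1881], [-0.1881, 1.0461]]
  r_p     = [-0.1881, 0.1452]
Written out:
  1.0461 phi_1 - 0.1881 phi_2 = -0.1881
  -0.1881 phi_1 + 1.0461 phi_2 = 0.1452
Solve by Cramer's rule:
  det = gamma(0)^2 - gamma(1)^2 = (1.0461)^2 - (-0.1881)^2 = 1.09432521 - 0.03538161 = 1.0589436
  phi_hat_1 = [gamma(1) gamma(0) - gamma(1) gamma(2)] / det = [(-0.1881)(1.0461) - (-0.1881)(0.1452)] / 1.0589436 = -0.16945929 / 1.0589436 = -0.16
  phi_hat_2 = [gamma(0) gamma(2) - gamma(1)^2] / det = [(1.0461)(0.1452) - (-0.1881)^2] / 1.0589436 = 0.11651211 / 1.0589436 = 0.11
So phi_hat = [-0.1600, 0.1100].
Therefore phi_hat_2 = 0.1100.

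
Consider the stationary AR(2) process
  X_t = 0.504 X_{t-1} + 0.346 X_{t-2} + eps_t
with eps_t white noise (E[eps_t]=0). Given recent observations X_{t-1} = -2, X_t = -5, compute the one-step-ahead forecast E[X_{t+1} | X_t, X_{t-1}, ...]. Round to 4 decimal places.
E[X_{t+1} \mid \mathcal F_t] = -3.2120

For an AR(p) model X_t = c + sum_i phi_i X_{t-i} + eps_t, the
one-step-ahead conditional mean is
  E[X_{t+1} | X_t, ...] = c + sum_i phi_i X_{t+1-i}.
Substitute known values:
  E[X_{t+1} | ...] = (0.504) * (-5) + (0.346) * (-2)
                   = -3.2120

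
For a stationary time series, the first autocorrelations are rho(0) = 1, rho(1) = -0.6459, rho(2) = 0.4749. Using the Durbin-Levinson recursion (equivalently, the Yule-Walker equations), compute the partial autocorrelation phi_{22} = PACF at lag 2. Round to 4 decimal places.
\phi_{22} = 0.0990

The PACF at lag k is phi_{kk}, the last component of the solution
to the Yule-Walker system G_k phi = r_k where
  (G_k)_{ij} = rho(|i - j|), (r_k)_i = rho(i), i,j = 1..k.
Equivalently, Durbin-Levinson gives phi_{kk} iteratively:
  phi_{11} = rho(1)
  phi_{kk} = [rho(k) - sum_{j=1..k-1} phi_{k-1,j} rho(k-j)]
            / [1 - sum_{j=1..k-1} phi_{k-1,j} rho(j)],
  phi_{k,j} = phi_{k-1,j} - phi_{kk} phi_{k-1,k-j},  j = 1..k-1.
Step k = 1:
  phi_11 = rho(1) = -0.6459.
Step k = 2:
  phi_22 = [rho(2) - phi_11 rho(1)] / [1 - phi_11 rho(1)] = [0.4749 - (-0.6459)(-0.6459)] / [1 - (-0.6459)(-0.6459)]
         = 0.05771319 / 0.58281319 = 0.099.
Therefore phi_{22} = 0.0990.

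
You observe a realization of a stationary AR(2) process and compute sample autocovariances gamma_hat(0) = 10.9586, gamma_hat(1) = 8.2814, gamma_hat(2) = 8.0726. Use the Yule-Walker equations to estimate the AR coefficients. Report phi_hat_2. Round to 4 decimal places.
\hat\phi_{2} = 0.3860

The Yule-Walker equations for an AR(p) process read, in matrix form,
  Gamma_p phi = r_p,   with   (Gamma_p)_{ij} = gamma(|i - j|),
                       (r_p)_i = gamma(i),   i,j = 1..p.
Substitute the sample gammas (Toeplitz matrix and right-hand side of size 2):
  Gamma_p = [[10.9586, 8.2814], [8.2814, 10.9586]]
  r_p     = [8.2814, 8.0726]
Written out:
  10.9586 phi_1 + 8.2814 phi_2 = 8.2814
  8.2814 phi_1 + 10.9586 phi_2 = 8.0726
Solve by Cramer's rule:
  det = gamma(0)^2 - gamma(1)^2 = (10.9586)^2 - (8.2814)^2 = 120.09091396 - 68.58158596 = 51.509328
  phi_hat_1 = [gamma(1) gamma(0) - gamma(1) gamma(2)] / det = [(8.2814)(10.9586) - (8.2814)(8.0726)] / 51.509328 = 23.9001204 / 51.509328 = 0.464
  phi_hat_2 = [gamma(0) gamma(2) - gamma(1)^2] / det = [(10.9586)(8.0726) - (8.2814)^2] / 51.509328 = 19.8828084 / 51.509328 = 0.386
So phi_hat = [0.4640, 0.3860].
Therefore phi_hat_2 = 0.3860.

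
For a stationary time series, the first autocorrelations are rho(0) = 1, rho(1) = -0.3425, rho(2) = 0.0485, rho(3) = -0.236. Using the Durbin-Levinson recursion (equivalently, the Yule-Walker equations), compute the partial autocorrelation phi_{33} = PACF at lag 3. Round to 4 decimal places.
\phi_{33} = -0.2790

The PACF at lag k is phi_{kk}, the last component of the solution
to the Yule-Walker system G_k phi = r_k where
  (G_k)_{ij} = rho(|i - j|), (r_k)_i = rho(i), i,j = 1..k.
Equivalently, Durbin-Levinson gives phi_{kk} iteratively:
  phi_{11} = rho(1)
  phi_{kk} = [rho(k) - sum_{j=1..k-1} phi_{k-1,j} rho(k-j)]
            / [1 - sum_{j=1..k-1} phi_{k-1,j} rho(j)],
  phi_{k,j} = phi_{k-1,j} - phi_{kk} phi_{k-1,k-j},  j = 1..k-1.
Step k = 1:
  phi_11 = rho(1) = -0.3425.
Step k = 2:
  phi_22 = [rho(2) - phi_11 rho(1)] / [1 - phi_11 rho(1)] = [0.0485 - (-0.3425)(-0.3425)] / [1 - (-0.3425)(-0.3425)]
         = -0.06880625 / 0.88269375 = -0.07795.
  Update: phi_21 = phi_11 - phi_22 phi_11 = -0.3425 - (-0.07795)(-0.3425) = -0.369198.
Step k = 3:
  phi_33 = [rho(3) - phi_21 rho(2) - phi_22 rho(1)] / [1 - phi_21 rho(1) - phi_22 rho(2)]
    numerator   = -0.236 - (-0.369198)(0.0485) - (-0.07795)(-0.3425) = -0.24479188
    denominator = 1 - (-0.369198)(-0.3425) - (-0.07795)(0.0485) = 0.87733028
  phi_33 = -0.24479188 / 0.87733028 = -0.279.
Therefore phi_{33} = -0.2790.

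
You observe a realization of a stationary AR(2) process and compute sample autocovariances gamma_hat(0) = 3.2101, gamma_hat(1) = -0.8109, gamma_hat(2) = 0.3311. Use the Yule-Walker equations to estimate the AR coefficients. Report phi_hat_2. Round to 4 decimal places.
\hat\phi_{2} = 0.0420

The Yule-Walker equations for an AR(p) process read, in matrix form,
  Gamma_p phi = r_p,   with   (Gamma_p)_{ij} = gamma(|i - j|),
                       (r_p)_i = gamma(i),   i,j = 1..p.
Substitute the sample gammas (Toeplitz matrix and right-hand side of size 2):
  Gamma_p = [[3.2101, -0.8109], [-0.8109, 3.2101]]
  r_p     = [-0.8109, 0.3311]
Written out:
  3.2101 phi_1 - 0.8109 phi_2 = -0.8109
  -0.8109 phi_1 + 3.2101 phi_2 = 0.3311
Solve by Cramer's rule:
  det = gamma(0)^2 - gamma(1)^2 = (3.2101)^2 - (-0.8109)^2 = 10.30474201 - 0.65755881 = 9.6471832
  phi_hat_1 = [gamma(1) gamma(0) - gamma(1) gamma(2)] / det = [(-0.8109)(3.2101) - (-0.8109)(0.3311)] / 9.6471832 = -2.3345811 / 9.6471832 = -0.242
  phi_hat_2 = [gamma(0) gamma(2) - gamma(1)^2] / det = [(3.2101)(0.3311) - (-0.8109)^2] / 9.6471832 = 0.4053053 / 9.6471832 = 0.042
So phi_hat = [-0.2420, 0.0420].
Therefore phi_hat_2 = 0.0420.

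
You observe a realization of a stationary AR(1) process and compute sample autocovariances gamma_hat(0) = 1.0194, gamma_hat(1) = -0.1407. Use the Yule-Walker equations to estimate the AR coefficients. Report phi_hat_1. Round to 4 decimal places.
\hat\phi_{1} = -0.1380

The Yule-Walker equations for an AR(p) process read, in matrix form,
  Gamma_p phi = r_p,   with   (Gamma_p)_{ij} = gamma(|i - j|),
                       (r_p)_i = gamma(i),   i,j = 1..p.
Substitute the sample gammas (Toeplitz matrix and right-hand side of size 1):
  Gamma_p = [[1.0194]]
  r_p     = [-0.1407]
With p = 1 this is the single equation gamma(0) phi_1 = gamma(1):
  phi_hat_1 = gamma(1) / gamma(0) = -0.1407 / 1.0194 = -0.1380.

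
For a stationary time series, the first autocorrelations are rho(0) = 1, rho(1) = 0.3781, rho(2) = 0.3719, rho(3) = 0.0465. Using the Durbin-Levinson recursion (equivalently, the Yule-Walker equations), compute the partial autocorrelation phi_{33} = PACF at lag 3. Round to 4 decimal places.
\phi_{33} = -0.1980

The PACF at lag k is phi_{kk}, the last component of the solution
to the Yule-Walker system G_k phi = r_k where
  (G_k)_{ij} = rho(|i - j|), (r_k)_i = rho(i), i,j = 1..k.
Equivalently, Durbin-Levinson gives phi_{kk} iteratively:
  phi_{11} = rho(1)
  phi_{kk} = [rho(k) - sum_{j=1..k-1} phi_{k-1,j} rho(k-j)]
            / [1 - sum_{j=1..k-1} phi_{k-1,j} rho(j)],
  phi_{k,j} = phi_{k-1,j} - phi_{kk} phi_{k-1,k-j},  j = 1..k-1.
Step k = 1:
  phi_11 = rho(1) = 0.3781.
Step k = 2:
  phi_22 = [rho(2) - phi_11 rho(1)] / [1 - phi_11 rho(1)] = [0.3719 - (0.3781)(0.3781)] / [1 - (0.3781)(0.3781)]
         = 0.22894039 / 0.85704039 = 0.267129.
  Update: phi_21 = phi_11 - phi_22 phi_11 = 0.3781 - (0.267129)(0.3781) = 0.277099.
Step k = 3:
  phi_33 = [rho(3) - phi_21 rho(2) - phi_22 rho(1)] / [1 - phi_21 rho(1) - phi_22 rho(2)]
    numerator   = 0.0465 - (0.277099)(0.3719) - (0.267129)(0.3781) = -0.15755443
    denominator = 1 - (0.277099)(0.3781) - (0.267129)(0.3719) = 0.79588376
  phi_33 = -0.15755443 / 0.79588376 = -0.198.
Therefore phi_{33} = -0.1980.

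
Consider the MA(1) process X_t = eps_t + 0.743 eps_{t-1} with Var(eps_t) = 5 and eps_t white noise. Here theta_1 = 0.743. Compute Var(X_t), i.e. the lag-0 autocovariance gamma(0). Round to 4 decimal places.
\gamma(0) = 7.7602

For an MA(q) process X_t = eps_t + sum_i theta_i eps_{t-i} with
Var(eps_t) = sigma^2, the variance is
  gamma(0) = sigma^2 * (1 + sum_i theta_i^2).
  sum_i theta_i^2 = (0.743)^2 = 0.552049.
  gamma(0) = 5 * (1 + 0.552049) = 5 * 1.552049 = 7.760245, which rounds to 7.7602.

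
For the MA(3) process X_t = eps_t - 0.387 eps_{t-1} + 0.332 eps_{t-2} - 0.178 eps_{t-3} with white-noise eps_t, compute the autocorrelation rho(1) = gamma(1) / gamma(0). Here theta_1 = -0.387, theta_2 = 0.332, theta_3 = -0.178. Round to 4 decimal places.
\rho(1) = -0.4448

For an MA(q) process with theta_0 = 1, the autocovariance is
  gamma(k) = sigma^2 * sum_{i=0..q-k} theta_i * theta_{i+k},
and rho(k) = gamma(k) / gamma(0). Sigma^2 cancels.
  numerator   = (1)*(-0.387) + (-0.387)*(0.332) + (0.332)*(-0.178) = -0.57458.
  denominator = (1)^2 + (-0.387)^2 + (0.332)^2 + (-0.178)^2 = 1.291677.
  rho(1) = -0.57458 / 1.291677 = -0.4448.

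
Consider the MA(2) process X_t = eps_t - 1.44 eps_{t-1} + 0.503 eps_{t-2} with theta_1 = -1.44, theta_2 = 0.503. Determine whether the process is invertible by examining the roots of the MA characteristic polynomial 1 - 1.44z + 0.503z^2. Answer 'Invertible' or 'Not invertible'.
\text{Invertible}

The MA(q) characteristic polynomial is P(z) = 1 - 1.44z + 0.503z^2.
Invertibility requires all roots to lie outside the unit circle, i.e. |z| > 1 for every root.
Set 1 + (-1.44) z + (0.503) z^2 = 0, i.e. a z^2 + b z + c = 0 with a = 0.503, b = -1.44, c = 1.
Discriminant D = b^2 - 4ac = (-1.44)^2 - 4*(0.503)*1 = 2.0736 - (2.012) = 0.0616.
D >= 0, so the roots are real: z = (-b +/- sqrt(D)) / (2a) = (1.44 +/- 0.248193) / (1.006).
  z_1 = (1.44 + 0.248193) / (1.006) = 1.6781,   |z_1| = 1.6781.
  z_2 = (1.44 - 0.248193) / (1.006) = 1.1847,   |z_2| = 1.1847.
Moduli of all roots: 1.6781, 1.1847.
All moduli strictly greater than 1? Yes.
Verdict: Invertible.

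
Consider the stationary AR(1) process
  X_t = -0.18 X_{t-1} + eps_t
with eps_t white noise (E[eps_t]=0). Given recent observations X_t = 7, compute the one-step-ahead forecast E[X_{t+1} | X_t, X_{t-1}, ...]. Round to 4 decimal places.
E[X_{t+1} \mid \mathcal F_t] = -1.2600

For an AR(p) model X_t = c + sum_i phi_i X_{t-i} + eps_t, the
one-step-ahead conditional mean is
  E[X_{t+1} | X_t, ...] = c + sum_i phi_i X_{t+1-i}.
Substitute known values:
  E[X_{t+1} | ...] = (-0.18) * (7)
                   = -1.2600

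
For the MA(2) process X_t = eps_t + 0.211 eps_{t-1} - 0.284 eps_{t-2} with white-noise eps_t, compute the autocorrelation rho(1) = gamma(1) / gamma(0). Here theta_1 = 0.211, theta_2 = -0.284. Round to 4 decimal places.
\rho(1) = 0.1343

For an MA(q) process with theta_0 = 1, the autocovariance is
  gamma(k) = sigma^2 * sum_{i=0..q-k} theta_i * theta_{i+k},
and rho(k) = gamma(k) / gamma(0). Sigma^2 cancels.
  numerator   = (1)*(0.211) + (0.211)*(-0.284) = 0.151076.
  denominator = (1)^2 + (0.211)^2 + (-0.284)^2 = 1.125177.
  rho(1) = 0.151076 / 1.125177 = 0.1343.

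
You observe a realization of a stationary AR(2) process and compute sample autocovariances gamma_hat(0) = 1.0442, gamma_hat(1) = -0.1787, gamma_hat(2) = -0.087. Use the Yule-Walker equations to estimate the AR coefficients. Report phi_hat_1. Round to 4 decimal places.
\hat\phi_{1} = -0.1910

The Yule-Walker equations for an AR(p) process read, in matrix form,
  Gamma_p phi = r_p,   with   (Gamma_p)_{ij} = gamma(|i - j|),
                       (r_p)_i = gamma(i),   i,j = 1..p.
Substitute the sample gammas (Toeplitz matrix and right-hand side of size 2):
  Gamma_p = [[1.0442, -0.1787], [-0.1787, 1.0442]]
  r_p     = [-0.1787, -0.087]
Written out:
  1.0442 phi_1 - 0.1787 phi_2 = -0.1787
  -0.1787 phi_1 + 1.0442 phi_2 = -0.087
Solve by Cramer's rule:
  det = gamma(0)^2 - gamma(1)^2 = (1.0442)^2 - (-0.1787)^2 = 1.09035364 - 0.03193369 = 1.05841995
  phi_hat_1 = [gamma(1) gamma(0) - gamma(1) gamma(2)] / det = [(-0.1787)(1.0442) - (-0.1787)(-0.087)] / 1.05841995 = -0.20214544 / 1.05841995 = -0.191
  phi_hat_2 = [gamma(0) gamma(2) - gamma(1)^2] / det = [(1.0442)(-0.087) - (-0.1787)^2] / 1.05841995 = -0.12277909 / 1.05841995 = -0.116
So phi_hat = [-0.1910, -0.1160].
Therefore phi_hat_1 = -0.1910.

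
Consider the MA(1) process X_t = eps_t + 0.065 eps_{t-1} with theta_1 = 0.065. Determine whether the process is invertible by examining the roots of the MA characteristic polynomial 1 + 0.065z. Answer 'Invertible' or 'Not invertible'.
\text{Invertible}

The MA(q) characteristic polynomial is P(z) = 1 + 0.065z.
Invertibility requires all roots to lie outside the unit circle, i.e. |z| > 1 for every root.
This is linear in z: 1 + (0.065) z = 0  =>  z = -1/(0.065) = -15.384615,  |z| = 15.384615.
Moduli of all roots: 15.3846.
All moduli strictly greater than 1? Yes.
Verdict: Invertible.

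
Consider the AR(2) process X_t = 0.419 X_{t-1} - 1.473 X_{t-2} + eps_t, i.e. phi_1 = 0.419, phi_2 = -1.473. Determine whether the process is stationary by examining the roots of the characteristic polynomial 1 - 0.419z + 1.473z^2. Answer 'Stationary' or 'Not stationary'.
\text{Not stationary}

The AR(p) characteristic polynomial is P(z) = 1 - 0.419z + 1.473z^2.
Stationarity requires all roots to lie outside the unit circle, i.e. |z| > 1 for every root.
Set 1 + (-0.419) z + (1.473) z^2 = 0, i.e. a z^2 + b z + c = 0 with a = 1.473, b = -0.419, c = 1.
Discriminant D = b^2 - 4ac = (-0.419)^2 - 4*(1.473)*1 = 0.175561 - (5.892) = -5.716439.
D < 0, so the roots are the complex-conjugate pair z = (-b +/- i sqrt(-D)) / (2a) = 0.1422 +/- 0.8116i.
For a conjugate pair |z|^2 = z * conj(z) = (product of roots) = c/a = 1/(1.473) = 0.678887, so |z| = sqrt(0.678887) = 0.8239 for both roots.
Moduli of all roots: 0.8239, 0.8239.
All moduli strictly greater than 1? No.
Verdict: Not stationary.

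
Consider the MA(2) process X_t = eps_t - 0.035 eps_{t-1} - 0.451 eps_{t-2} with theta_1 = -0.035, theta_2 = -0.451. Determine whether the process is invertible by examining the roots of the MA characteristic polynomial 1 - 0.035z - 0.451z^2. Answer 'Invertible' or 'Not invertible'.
\text{Invertible}

The MA(q) characteristic polynomial is P(z) = 1 - 0.035z - 0.451z^2.
Invertibility requires all roots to lie outside the unit circle, i.e. |z| > 1 for every root.
Set 1 + (-0.035) z + (-0.451) z^2 = 0, i.e. a z^2 + b z + c = 0 with a = -0.451, b = -0.035, c = 1.
Discriminant D = b^2 - 4ac = (-0.035)^2 - 4*(-0.451)*1 = 0.001225 - (-1.804) = 1.805225.
D >= 0, so the roots are real: z = (-b +/- sqrt(D)) / (2a) = (0.035 +/- 1.343587) / (-0.902).
  z_1 = (0.035 + 1.343587) / (-0.902) = -1.5284,   |z_1| = 1.5284.
  z_2 = (0.035 - 1.343587) / (-0.902) = 1.4508,   |z_2| = 1.4508.
Moduli of all roots: 1.5284, 1.4508.
All moduli strictly greater than 1? Yes.
Verdict: Invertible.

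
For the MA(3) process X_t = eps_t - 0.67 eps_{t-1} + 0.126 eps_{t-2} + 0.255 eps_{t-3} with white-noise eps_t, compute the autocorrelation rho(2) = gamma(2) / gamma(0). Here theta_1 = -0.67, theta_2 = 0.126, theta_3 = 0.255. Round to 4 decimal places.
\rho(2) = -0.0293

For an MA(q) process with theta_0 = 1, the autocovariance is
  gamma(k) = sigma^2 * sum_{i=0..q-k} theta_i * theta_{i+k},
and rho(k) = gamma(k) / gamma(0). Sigma^2 cancels.
  numerator   = (1)*(0.126) + (-0.67)*(0.255) = -0.04485.
  denominator = (1)^2 + (-0.67)^2 + (0.126)^2 + (0.255)^2 = 1.529801.
  rho(2) = -0.04485 / 1.529801 = -0.0293.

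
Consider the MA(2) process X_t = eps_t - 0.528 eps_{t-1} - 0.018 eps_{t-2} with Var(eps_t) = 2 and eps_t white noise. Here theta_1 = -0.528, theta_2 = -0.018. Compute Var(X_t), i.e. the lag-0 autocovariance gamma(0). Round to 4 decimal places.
\gamma(0) = 2.5582

For an MA(q) process X_t = eps_t + sum_i theta_i eps_{t-i} with
Var(eps_t) = sigma^2, the variance is
  gamma(0) = sigma^2 * (1 + sum_i theta_i^2).
  sum_i theta_i^2 = (-0.528)^2 + (-0.018)^2 = 0.278784 + 0.000324 = 0.279108.
  gamma(0) = 2 * (1 + 0.279108) = 2 * 1.279108 = 2.558216, which rounds to 2.5582.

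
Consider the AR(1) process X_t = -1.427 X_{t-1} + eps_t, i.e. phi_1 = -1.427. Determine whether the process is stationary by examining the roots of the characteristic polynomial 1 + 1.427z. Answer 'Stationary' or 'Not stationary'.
\text{Not stationary}

The AR(p) characteristic polynomial is P(z) = 1 + 1.427z.
Stationarity requires all roots to lie outside the unit circle, i.e. |z| > 1 for every root.
This is linear in z: 1 + (1.427) z = 0  =>  z = -1/(1.427) = -0.700771,  |z| = 0.700771.
Moduli of all roots: 0.7008.
All moduli strictly greater than 1? No.
Verdict: Not stationary.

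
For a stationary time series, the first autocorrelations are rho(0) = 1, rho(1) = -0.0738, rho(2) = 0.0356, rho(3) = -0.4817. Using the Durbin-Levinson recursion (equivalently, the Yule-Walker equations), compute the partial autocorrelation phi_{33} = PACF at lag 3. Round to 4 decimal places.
\phi_{33} = -0.4800

The PACF at lag k is phi_{kk}, the last component of the solution
to the Yule-Walker system G_k phi = r_k where
  (G_k)_{ij} = rho(|i - j|), (r_k)_i = rho(i), i,j = 1..k.
Equivalently, Durbin-Levinson gives phi_{kk} iteratively:
  phi_{11} = rho(1)
  phi_{kk} = [rho(k) - sum_{j=1..k-1} phi_{k-1,j} rho(k-j)]
            / [1 - sum_{j=1..k-1} phi_{k-1,j} rho(j)],
  phi_{k,j} = phi_{k-1,j} - phi_{kk} phi_{k-1,k-j},  j = 1..k-1.
Step k = 1:
  phi_11 = rho(1) = -0.0738.
Step k = 2:
  phi_22 = [rho(2) - phi_11 rho(1)] / [1 - phi_11 rho(1)] = [0.0356 - (-0.0738)(-0.0738)] / [1 - (-0.0738)(-0.0738)]
         = 0.03015356 / 0.99455356 = 0.030319.
  Update: phi_21 = phi_11 - phi_22 phi_11 = -0.0738 - (0.030319)(-0.0738) = -0.071562.
Step k = 3:
  phi_33 = [rho(3) - phi_21 rho(2) - phi_22 rho(1)] / [1 - phi_21 rho(1) - phi_22 rho(2)]
    numerator   = -0.4817 - (-0.071562)(0.0356) - (0.030319)(-0.0738) = -0.47691486
    denominator = 1 - (-0.071562)(-0.0738) - (0.030319)(0.0356) = 0.99363934
  phi_33 = -0.47691486 / 0.99363934 = -0.48.
Therefore phi_{33} = -0.4800.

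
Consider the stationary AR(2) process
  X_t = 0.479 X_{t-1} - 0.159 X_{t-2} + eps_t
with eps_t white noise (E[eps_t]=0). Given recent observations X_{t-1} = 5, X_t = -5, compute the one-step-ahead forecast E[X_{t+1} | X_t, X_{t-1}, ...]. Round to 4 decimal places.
E[X_{t+1} \mid \mathcal F_t] = -3.1900

For an AR(p) model X_t = c + sum_i phi_i X_{t-i} + eps_t, the
one-step-ahead conditional mean is
  E[X_{t+1} | X_t, ...] = c + sum_i phi_i X_{t+1-i}.
Substitute known values:
  E[X_{t+1} | ...] = (0.479) * (-5) + (-0.159) * (5)
                   = -3.1900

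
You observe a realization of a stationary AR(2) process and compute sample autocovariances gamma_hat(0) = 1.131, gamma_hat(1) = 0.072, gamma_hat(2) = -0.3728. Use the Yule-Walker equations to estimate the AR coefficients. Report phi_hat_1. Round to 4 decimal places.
\hat\phi_{1} = 0.0850

The Yule-Walker equations for an AR(p) process read, in matrix form,
  Gamma_p phi = r_p,   with   (Gamma_p)_{ij} = gamma(|i - j|),
                       (r_p)_i = gamma(i),   i,j = 1..p.
Substitute the sample gammas (Toeplitz matrix and right-hand side of size 2):
  Gamma_p = [[1.131, 0.072], [0.072, 1.131]]
  r_p     = [0.072, -0.3728]
Written out:
  1.131 phi_1 + 0.072 phi_2 = 0.072
  0.072 phi_1 + 1.131 phi_2 = -0.3728
Solve by Cramer's rule:
  det = gamma(0)^2 - gamma(1)^2 = (1.131)^2 - (0.072)^2 = 1.279161 - 0.005184 = 1.273977
  phi_hat_1 = [gamma(1) gamma(0) - gamma(1) gamma(2)] / det = [(0.072)(1.131) - (0.072)(-0.3728)] / 1.273977 = 0.1082736 / 1.273977 = 0.085
  phi_hat_2 = [gamma(0) gamma(2) - gamma(1)^2] / det = [(1.131)(-0.3728) - (0.072)^2] / 1.273977 = -0.4268208 / 1.273977 = -0.335
So phi_hat = [0.0850, -0.3350].
Therefore phi_hat_1 = 0.0850.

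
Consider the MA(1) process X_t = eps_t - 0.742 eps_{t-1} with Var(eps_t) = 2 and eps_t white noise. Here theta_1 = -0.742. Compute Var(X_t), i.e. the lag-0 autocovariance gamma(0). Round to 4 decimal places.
\gamma(0) = 3.1011

For an MA(q) process X_t = eps_t + sum_i theta_i eps_{t-i} with
Var(eps_t) = sigma^2, the variance is
  gamma(0) = sigma^2 * (1 + sum_i theta_i^2).
  sum_i theta_i^2 = (-0.742)^2 = 0.550564.
  gamma(0) = 2 * (1 + 0.550564) = 2 * 1.550564 = 3.101128, which rounds to 3.1011.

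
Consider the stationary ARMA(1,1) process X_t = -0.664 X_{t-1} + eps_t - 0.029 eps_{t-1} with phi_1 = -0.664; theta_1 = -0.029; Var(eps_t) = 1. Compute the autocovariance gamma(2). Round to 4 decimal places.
\gamma(2) = 0.8389

Multiply the model equation by X_{t-k} and take expectations. With theta_0 = psi_0 = 1 and psi_j the MA(infinity) weights, this gives
  gamma(k) - sum_i phi_i gamma(k-i) = c_k,
  c_k = sigma^2 * sum_{j=k..q} theta_j psi_{j-k}   (c_k = 0 for k > q),
using gamma(-m) = gamma(m).
psi-weights needed (psi_j = theta_j + sum_i phi_i psi_{j-i}):
  psi_1 = theta_1 + phi_1 = -0.029 + (-0.664) = -0.693
Right-hand sides:
  c_0 = sigma^2 (1 + theta_1 psi_1) = 1 * (1 + (-0.029)(-0.693)) = 1 * 1.020097 = 1.020097
  c_1 = sigma^2 theta_1 = 1 * (-0.029) = -0.029
  c_2 = 0
Equations for k = 0 and k = 1 (AR order 1):
  gamma(0) = phi_1 gamma(1) + c_0
  gamma(1) = phi_1 gamma(0) + c_1
Substituting the second into the first: gamma(0) (1 - phi_1^2) = c_0 + phi_1 c_1, so
  gamma(0) = (c_0 + phi_1 c_1) / (1 - phi_1^2) = (1.020097 + (-0.664)(-0.029)) / (1 - (-0.664)^2) = 1.039353 / 0.559104 = 1.858962.
  gamma(1) = phi_1 gamma(0) + c_1 = (-0.664)(1.858962) + (-0.029) = -1.263351.
For k = 2 (> q): gamma(2) = phi_1 gamma(1) = (-0.664)(-1.263351) = 0.838865.
Therefore gamma(2) = 0.8389 (to 4 decimal places).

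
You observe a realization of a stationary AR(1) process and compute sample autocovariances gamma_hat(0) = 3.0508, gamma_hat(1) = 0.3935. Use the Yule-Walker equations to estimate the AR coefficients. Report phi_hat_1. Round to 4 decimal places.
\hat\phi_{1} = 0.1290

The Yule-Walker equations for an AR(p) process read, in matrix form,
  Gamma_p phi = r_p,   with   (Gamma_p)_{ij} = gamma(|i - j|),
                       (r_p)_i = gamma(i),   i,j = 1..p.
Substitute the sample gammas (Toeplitz matrix and right-hand side of size 1):
  Gamma_p = [[3.0508]]
  r_p     = [0.3935]
With p = 1 this is the single equation gamma(0) phi_1 = gamma(1):
  phi_hat_1 = gamma(1) / gamma(0) = 0.3935 / 3.0508 = 0.1290.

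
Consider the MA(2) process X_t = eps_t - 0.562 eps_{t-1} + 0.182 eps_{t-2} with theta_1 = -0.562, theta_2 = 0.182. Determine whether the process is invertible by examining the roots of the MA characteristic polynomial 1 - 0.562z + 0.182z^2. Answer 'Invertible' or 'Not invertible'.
\text{Invertible}

The MA(q) characteristic polynomial is P(z) = 1 - 0.562z + 0.182z^2.
Invertibility requires all roots to lie outside the unit circle, i.e. |z| > 1 for every root.
Set 1 + (-0.562) z + (0.182) z^2 = 0, i.e. a z^2 + b z + c = 0 with a = 0.182, b = -0.562, c = 1.
Discriminant D = b^2 - 4ac = (-0.562)^2 - 4*(0.182)*1 = 0.315844 - (0.728) = -0.412156.
D < 0, so the roots are the complex-conjugate pair z = (-b +/- i sqrt(-D)) / (2a) = 1.544 +/- 1.7637i.
For a conjugate pair |z|^2 = z * conj(z) = (product of roots) = c/a = 1/(0.182) = 5.494505, so |z| = sqrt(5.494505) = 2.344 for both roots.
Moduli of all roots: 2.3440, 2.3440.
All moduli strictly greater than 1? Yes.
Verdict: Invertible.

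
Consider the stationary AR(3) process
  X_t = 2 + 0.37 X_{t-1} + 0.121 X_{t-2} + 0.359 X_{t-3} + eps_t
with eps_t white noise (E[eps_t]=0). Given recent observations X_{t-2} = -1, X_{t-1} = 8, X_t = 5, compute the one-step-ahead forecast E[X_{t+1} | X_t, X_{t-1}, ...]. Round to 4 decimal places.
E[X_{t+1} \mid \mathcal F_t] = 4.4590

For an AR(p) model X_t = c + sum_i phi_i X_{t-i} + eps_t, the
one-step-ahead conditional mean is
  E[X_{t+1} | X_t, ...] = c + sum_i phi_i X_{t+1-i}.
Substitute known values:
  E[X_{t+1} | ...] = 2 + (0.37) * (5) + (0.121) * (8) + (0.359) * (-1)
                   = 4.4590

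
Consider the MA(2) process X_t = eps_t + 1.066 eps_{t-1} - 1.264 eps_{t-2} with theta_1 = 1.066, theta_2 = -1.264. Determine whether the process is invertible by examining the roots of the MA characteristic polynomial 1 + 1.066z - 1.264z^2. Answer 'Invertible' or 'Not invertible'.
\text{Not invertible}

The MA(q) characteristic polynomial is P(z) = 1 + 1.066z - 1.264z^2.
Invertibility requires all roots to lie outside the unit circle, i.e. |z| > 1 for every root.
Set 1 + (1.066) z + (-1.264) z^2 = 0, i.e. a z^2 + b z + c = 0 with a = -1.264, b = 1.066, c = 1.
Discriminant D = b^2 - 4ac = (1.066)^2 - 4*(-1.264)*1 = 1.136356 - (-5.056) = 6.192356.
D >= 0, so the roots are real: z = (-b +/- sqrt(D)) / (2a) = (-1.066 +/- 2.488444) / (-2.528).
  z_1 = (-1.066 + 2.488444) / (-2.528) = -0.5627,   |z_1| = 0.5627.
  z_2 = (-1.066 - 2.488444) / (-2.528) = 1.406,   |z_2| = 1.406.
Moduli of all roots: 0.5627, 1.4060.
All moduli strictly greater than 1? No.
Verdict: Not invertible.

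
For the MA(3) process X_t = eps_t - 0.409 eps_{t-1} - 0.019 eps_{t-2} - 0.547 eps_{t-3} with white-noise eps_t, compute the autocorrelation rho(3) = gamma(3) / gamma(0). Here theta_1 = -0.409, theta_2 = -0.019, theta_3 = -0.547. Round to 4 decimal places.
\rho(3) = -0.3729

For an MA(q) process with theta_0 = 1, the autocovariance is
  gamma(k) = sigma^2 * sum_{i=0..q-k} theta_i * theta_{i+k},
and rho(k) = gamma(k) / gamma(0). Sigma^2 cancels.
  numerator   = (1)*(-0.547) = -0.547.
  denominator = (1)^2 + (-0.409)^2 + (-0.019)^2 + (-0.547)^2 = 1.466851.
  rho(3) = -0.547 / 1.466851 = -0.3729.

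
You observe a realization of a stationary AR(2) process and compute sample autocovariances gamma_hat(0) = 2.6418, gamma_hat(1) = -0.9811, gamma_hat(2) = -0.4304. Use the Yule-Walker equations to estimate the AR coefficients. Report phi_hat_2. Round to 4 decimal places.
\hat\phi_{2} = -0.3490

The Yule-Walker equations for an AR(p) process read, in matrix form,
  Gamma_p phi = r_p,   with   (Gamma_p)_{ij} = gamma(|i - j|),
                       (r_p)_i = gamma(i),   i,j = 1..p.
Substitute the sample gammas (Toeplitz matrix and right-hand side of size 2):
  Gamma_p = [[2.6418, -0.9811], [-0.9811, 2.6418]]
  r_p     = [-0.9811, -0.4304]
Written out:
  2.6418 phi_1 - 0.9811 phi_2 = -0.9811
  -0.9811 phi_1 + 2.6418 phi_2 = -0.4304
Solve by Cramer's rule:
  det = gamma(0)^2 - gamma(1)^2 = (2.6418)^2 - (-0.9811)^2 = 6.97910724 - 0.96255721 = 6.01655003
  phi_hat_1 = [gamma(1) gamma(0) - gamma(1) gamma(2)] / det = [(-0.9811)(2.6418) - (-0.9811)(-0.4304)] / 6.01655003 = -3.01413542 / 6.01655003 = -0.501
  phi_hat_2 = [gamma(0) gamma(2) - gamma(1)^2] / det = [(2.6418)(-0.4304) - (-0.9811)^2] / 6.01655003 = -2.09958793 / 6.01655003 = -0.349
So phi_hat = [-0.5010, -0.3490].
Therefore phi_hat_2 = -0.3490.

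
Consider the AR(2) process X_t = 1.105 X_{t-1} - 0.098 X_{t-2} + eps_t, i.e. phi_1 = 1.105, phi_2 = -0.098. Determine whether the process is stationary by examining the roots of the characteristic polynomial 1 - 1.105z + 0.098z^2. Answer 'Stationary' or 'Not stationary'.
\text{Not stationary}

The AR(p) characteristic polynomial is P(z) = 1 - 1.105z + 0.098z^2.
Stationarity requires all roots to lie outside the unit circle, i.e. |z| > 1 for every root.
Set 1 + (-1.105) z + (0.098) z^2 = 0, i.e. a z^2 + b z + c = 0 with a = 0.098, b = -1.105, c = 1.
Discriminant D = b^2 - 4ac = (-1.105)^2 - 4*(0.098)*1 = 1.221025 - (0.392) = 0.829025.
D >= 0, so the roots are real: z = (-b +/- sqrt(D)) / (2a) = (1.105 +/- 0.910508) / (0.196).
  z_1 = (1.105 + 0.910508) / (0.196) = 10.2832,   |z_1| = 10.2832.
  z_2 = (1.105 - 0.910508) / (0.196) = 0.9923,   |z_2| = 0.9923.
Moduli of all roots: 10.2832, 0.9923.
All moduli strictly greater than 1? No.
Verdict: Not stationary.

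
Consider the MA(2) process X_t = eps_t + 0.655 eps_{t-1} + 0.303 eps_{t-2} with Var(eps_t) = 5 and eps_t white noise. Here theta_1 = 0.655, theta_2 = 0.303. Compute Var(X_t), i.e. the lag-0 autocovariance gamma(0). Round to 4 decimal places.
\gamma(0) = 7.6042

For an MA(q) process X_t = eps_t + sum_i theta_i eps_{t-i} with
Var(eps_t) = sigma^2, the variance is
  gamma(0) = sigma^2 * (1 + sum_i theta_i^2).
  sum_i theta_i^2 = (0.655)^2 + (0.303)^2 = 0.429025 + 0.091809 = 0.520834.
  gamma(0) = 5 * (1 + 0.520834) = 5 * 1.520834 = 7.60417, which rounds to 7.6042.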